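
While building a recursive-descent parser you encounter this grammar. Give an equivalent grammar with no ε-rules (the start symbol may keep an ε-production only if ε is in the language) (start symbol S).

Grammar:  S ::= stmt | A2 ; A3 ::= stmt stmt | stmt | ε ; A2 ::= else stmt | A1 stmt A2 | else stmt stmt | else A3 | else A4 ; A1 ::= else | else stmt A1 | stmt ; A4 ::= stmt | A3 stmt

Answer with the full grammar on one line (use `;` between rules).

S ::= stmt | A2; A3 ::= stmt stmt | stmt; A2 ::= else stmt | A1 stmt A2 | else stmt stmt | else A3 | else | else A4; A1 ::= else | else stmt A1 | stmt; A4 ::= stmt | A3 stmt

Nullable set = {A3}.
ε ∉ L(G), so no ε-production is kept.
For each production, add variants omitting each subset of nullable occurrences: A2 → else A3 gives else A3 | else.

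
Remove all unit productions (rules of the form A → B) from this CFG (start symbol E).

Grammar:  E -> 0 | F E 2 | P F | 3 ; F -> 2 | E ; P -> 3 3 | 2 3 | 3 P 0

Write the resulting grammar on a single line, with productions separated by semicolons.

E -> 0 | F E 2 | P F | 3; F -> 0 | F E 2 | P F | 3 | 2; P -> 3 3 | 2 3 | 3 P 0

Unit pairs: F ⇒* {E}.
For each unit pair (A, B), copy every non-unit production of B to A, then drop all unit productions.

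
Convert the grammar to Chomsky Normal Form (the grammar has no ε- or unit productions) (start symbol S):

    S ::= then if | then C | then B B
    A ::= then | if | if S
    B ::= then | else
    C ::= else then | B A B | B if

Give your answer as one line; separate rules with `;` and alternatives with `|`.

Introduce a nonterminal for each terminal appearing in a rule of length ≥ 2: X1 → then, X2 → if, X3 → else.
Binarize each right-hand side of length ≥ 3 by chaining fresh nonterminals (Y1, Y2, …): affected rules were S → X1 B B; C → B A B.

S ::= X1 X2 | X1 C | X1 Y1; A ::= then | if | X2 S; B ::= then | else; C ::= X3 X1 | B Y2 | B X2; X1 ::= then; X2 ::= if; X3 ::= else; Y1 ::= B B; Y2 ::= A B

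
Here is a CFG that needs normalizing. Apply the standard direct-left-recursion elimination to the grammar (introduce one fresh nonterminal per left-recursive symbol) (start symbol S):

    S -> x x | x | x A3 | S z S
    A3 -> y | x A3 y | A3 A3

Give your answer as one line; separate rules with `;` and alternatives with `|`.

S -> x x S' | x S' | x A3 S'; A3 -> y A3' | x A3 y A3'; S' -> z S S' | ε; A3' -> A3 A3' | ε

Left recursion appears on S, A3.
For S: α = {z S}, β = {x x, x, x A3}. Rewrite as S → β S' and S' → α S' | ε.
For A3: α = {A3}, β = {y, x A3 y}. Rewrite as A3 → β A3' and A3' → α A3' | ε.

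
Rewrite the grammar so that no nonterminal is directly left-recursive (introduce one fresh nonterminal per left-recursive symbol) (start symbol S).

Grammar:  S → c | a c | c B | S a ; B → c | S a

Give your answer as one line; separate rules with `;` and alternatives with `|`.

S → c S' | a c S' | c B S'; B → c | S a; S' → a S' | ε

Left recursion appears on S.
For S: α = {a}, β = {c, a c, c B}. Rewrite as S → β S' and S' → α S' | ε.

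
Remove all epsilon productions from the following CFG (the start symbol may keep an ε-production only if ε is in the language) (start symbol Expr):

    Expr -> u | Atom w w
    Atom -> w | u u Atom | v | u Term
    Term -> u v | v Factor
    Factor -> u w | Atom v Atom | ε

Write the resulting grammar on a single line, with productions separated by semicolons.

The nullable symbols are {Factor}.
ε ∉ L(G), so no ε-production is kept.
Expand every rule over subsets of its nullable positions: Term → v Factor gives v Factor | v.

Expr -> u | Atom w w; Atom -> w | u u Atom | v | u Term; Term -> u v | v Factor | v; Factor -> u w | Atom v Atom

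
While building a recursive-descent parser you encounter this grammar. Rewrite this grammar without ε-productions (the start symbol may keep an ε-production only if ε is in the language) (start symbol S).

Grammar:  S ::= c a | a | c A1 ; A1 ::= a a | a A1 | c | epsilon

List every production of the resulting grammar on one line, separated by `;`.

S ::= c a | a | c A1 | c; A1 ::= a a | a A1 | a | c

Nullable nonterminals: {A1}.
ε ∉ L(G), so no ε-production is kept.
Expand every rule over subsets of its nullable positions: S → c A1 gives c A1 | c. A1 → a A1 gives a A1 | a.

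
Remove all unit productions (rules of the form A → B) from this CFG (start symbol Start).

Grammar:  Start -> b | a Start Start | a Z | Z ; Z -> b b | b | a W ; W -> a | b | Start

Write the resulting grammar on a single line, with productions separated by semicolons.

Start -> b b | b | a W | a Start Start | a Z; Z -> b b | b | a W; W -> b b | b | a W | a Start Start | a Z | a

Unit pairs: Start ⇒* {Z}; W ⇒* {Start, Z}.
For every A with A ⇒* B via unit rules, add B's non-unit alternatives to A; then delete every rule of the form X → Y.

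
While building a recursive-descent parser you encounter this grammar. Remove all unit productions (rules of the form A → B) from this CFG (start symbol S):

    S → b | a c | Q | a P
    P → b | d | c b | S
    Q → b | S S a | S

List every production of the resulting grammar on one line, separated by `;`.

S → b | a c | a P | S S a; P → b | a c | a P | d | c b | S S a; Q → b | a c | a P | S S a

Unit pairs: P ⇒* {Q, S}; Q ⇒* {S}; S ⇒* {Q}.
For every A with A ⇒* B via unit rules, add B's non-unit alternatives to A; then delete every rule of the form X → Y.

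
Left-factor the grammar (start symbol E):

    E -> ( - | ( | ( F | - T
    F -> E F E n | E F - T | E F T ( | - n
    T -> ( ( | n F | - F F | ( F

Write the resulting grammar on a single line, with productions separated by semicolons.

E has alternatives sharing prefix '(': factor to E → ( E' with E' → - | ε | F.
F has alternatives sharing prefix 'E F': factor to F → E F F' with F' → E n | - T | T (.
T has alternatives sharing prefix '(': factor to T → ( T' with T' → ( | F.

E -> - T | ( E'; F -> - n | E F F'; T -> n F | - F F | ( T'; E' -> - | ε | F; F' -> E n | - T | T (; T' -> ( | F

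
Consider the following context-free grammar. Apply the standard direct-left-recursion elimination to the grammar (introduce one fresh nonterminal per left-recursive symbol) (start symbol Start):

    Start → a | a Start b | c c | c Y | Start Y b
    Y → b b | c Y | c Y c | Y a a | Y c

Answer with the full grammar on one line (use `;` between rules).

Start → a Start1 | a Start b Start1 | c c Start1 | c Y Start1; Y → b b Y1 | c Y Y1 | c Y c Y1; Start1 → Y b Start1 | ε; Y1 → a a Y1 | c Y1 | ε

Directly left-recursive nonterminals: Start, Y.
For Start: α = {Y b}, β = {a, a Start b, c c, c Y}. Rewrite as Start → β Start1 and Start1 → α Start1 | ε.
For Y: α = {a a, c}, β = {b b, c Y, c Y c}. Rewrite as Y → β Y1 and Y1 → α Y1 | ε.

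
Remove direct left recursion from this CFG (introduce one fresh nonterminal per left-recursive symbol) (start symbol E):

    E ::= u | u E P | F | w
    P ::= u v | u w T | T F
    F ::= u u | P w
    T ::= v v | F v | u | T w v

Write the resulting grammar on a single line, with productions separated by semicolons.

E ::= u | u E P | F | w; P ::= u v | u w T | T F; F ::= u u | P w; T ::= v v T' | F v T' | u T'; T' ::= w v T' | ε

T is directly left-recursive.
For T: α = {w v}, β = {v v, F v, u}. Rewrite as T → β T' and T' → α T' | ε.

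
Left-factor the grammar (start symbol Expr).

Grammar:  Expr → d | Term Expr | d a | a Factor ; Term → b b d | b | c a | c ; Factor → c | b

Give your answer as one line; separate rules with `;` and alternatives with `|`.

Expr has alternatives sharing prefix 'd': factor to Expr → d Expr1 with Expr1 → ε | a.
Term has alternatives sharing prefix 'b': factor to Term → b Term1 with Term1 → b d | ε.
Term has alternatives sharing prefix 'c': factor to Term → c Term2 with Term2 → a | ε.

Expr → Term Expr | a Factor | d Expr1; Term → b Term1 | c Term2; Factor → c | b; Expr1 → ε | a; Term1 → b d | ε; Term2 → a | ε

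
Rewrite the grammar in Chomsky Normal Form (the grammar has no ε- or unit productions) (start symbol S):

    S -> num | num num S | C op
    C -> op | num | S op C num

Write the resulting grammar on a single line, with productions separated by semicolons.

Introduce a nonterminal for each terminal appearing in a rule of length ≥ 2: X1 → num, X2 → op.
Binarize each right-hand side of length ≥ 3 by chaining fresh nonterminals (Y1, Y2, …): affected rules were S → X1 X1 S; C → S X2 C X1.

S -> num | X1 Y1 | C X2; C -> op | num | S Y2; X1 -> num; X2 -> op; Y1 -> X1 S; Y2 -> X2 Y3; Y3 -> C X1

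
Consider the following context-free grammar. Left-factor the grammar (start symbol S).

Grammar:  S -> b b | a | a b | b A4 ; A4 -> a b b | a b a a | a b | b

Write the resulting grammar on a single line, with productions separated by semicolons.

S has alternatives sharing prefix 'b': factor to S → b S' with S' → b | A4.
S has alternatives sharing prefix 'a': factor to S → a S'' with S'' → ε | b.
A4 has alternatives sharing prefix 'a b': factor to A4 → a b A4' with A4' → b | a a | ε.

S -> b S' | a S''; A4 -> b | a b A4'; S' -> b | A4; S'' -> ε | b; A4' -> b | a a | ε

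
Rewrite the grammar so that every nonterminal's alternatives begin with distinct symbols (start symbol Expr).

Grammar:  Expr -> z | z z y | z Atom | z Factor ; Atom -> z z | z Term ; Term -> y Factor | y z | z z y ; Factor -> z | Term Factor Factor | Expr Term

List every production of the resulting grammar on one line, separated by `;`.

Expr -> z Expr1; Atom -> z Atom1; Term -> z z y | y Term1; Factor -> z | Term Factor Factor | Expr Term; Expr1 -> ε | z y | Atom | Factor; Atom1 -> z | Term; Term1 -> Factor | z

Expr has alternatives sharing prefix 'z': factor to Expr → z Expr1 with Expr1 → ε | z y | Atom | Factor.
Atom has alternatives sharing prefix 'z': factor to Atom → z Atom1 with Atom1 → z | Term.
Term has alternatives sharing prefix 'y': factor to Term → y Term1 with Term1 → Factor | z.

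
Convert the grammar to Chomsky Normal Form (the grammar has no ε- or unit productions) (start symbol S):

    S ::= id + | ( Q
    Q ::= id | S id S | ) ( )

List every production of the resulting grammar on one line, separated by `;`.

S ::= X1 X2 | X3 Q; Q ::= id | S Y1 | X4 Y2; X1 ::= id; X2 ::= +; X3 ::= (; X4 ::= ); Y1 ::= X1 S; Y2 ::= X3 X4

Introduce a nonterminal for each terminal appearing in a rule of length ≥ 2: X1 → id, X2 → +, X3 → (, X4 → ).
Binarize each right-hand side of length ≥ 3 by chaining fresh nonterminals (Y1, Y2, …): affected rules were Q → S X1 S; Q → X4 X3 X4.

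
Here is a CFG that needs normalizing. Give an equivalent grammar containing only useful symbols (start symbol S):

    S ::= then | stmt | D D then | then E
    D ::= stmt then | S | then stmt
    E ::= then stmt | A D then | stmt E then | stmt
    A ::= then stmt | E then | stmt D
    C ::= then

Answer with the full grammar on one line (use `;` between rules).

Generating nonterminals: {A, C, D, E, S}.
Reachable from S after that: {A, D, E, S}.
Removed useless symbols: {C} and every production mentioning them.

S ::= then | stmt | D D then | then E; D ::= stmt then | S | then stmt; E ::= then stmt | A D then | stmt E then | stmt; A ::= then stmt | E then | stmt D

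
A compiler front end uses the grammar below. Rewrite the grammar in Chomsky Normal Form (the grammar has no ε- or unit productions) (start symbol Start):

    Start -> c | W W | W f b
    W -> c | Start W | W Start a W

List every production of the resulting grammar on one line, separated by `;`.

Start -> c | W W | W Y1; W -> c | Start W | W Y2; X1 -> f; X2 -> b; X3 -> a; Y1 -> X1 X2; Y2 -> Start Y3; Y3 -> X3 W

Introduce a nonterminal for each terminal appearing in a rule of length ≥ 2: X1 → f, X2 → b, X3 → a.
Binarize each right-hand side of length ≥ 3 by chaining fresh nonterminals (Y1, Y2, …): affected rules were Start → W X1 X2; W → W Start X3 W.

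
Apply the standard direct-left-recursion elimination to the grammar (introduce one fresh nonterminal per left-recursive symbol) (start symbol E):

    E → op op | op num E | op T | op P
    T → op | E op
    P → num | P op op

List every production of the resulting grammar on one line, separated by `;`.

E → op op | op num E | op T | op P; T → op | E op; P → num P'; P' → op op P' | ε

Directly left-recursive nonterminal: P.
For P: α = {op op}, β = {num}. Rewrite as P → β P' and P' → α P' | ε.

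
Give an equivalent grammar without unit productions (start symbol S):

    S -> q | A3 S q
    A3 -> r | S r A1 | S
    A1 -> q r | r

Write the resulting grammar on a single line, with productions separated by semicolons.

S -> q | A3 S q; A3 -> q | A3 S q | r | S r A1; A1 -> q r | r

Unit pairs: A3 ⇒* {S}.
For every A with A ⇒* B via unit rules, add B's non-unit alternatives to A; then delete every rule of the form X → Y.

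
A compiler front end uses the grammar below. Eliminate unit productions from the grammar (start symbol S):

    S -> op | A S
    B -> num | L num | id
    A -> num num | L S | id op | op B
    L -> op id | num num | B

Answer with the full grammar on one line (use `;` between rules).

Unit pairs: L ⇒* {B}.
For every A with A ⇒* B via unit rules, add B's non-unit alternatives to A; then delete every rule of the form X → Y.

S -> op | A S; B -> num | L num | id; A -> num num | L S | id op | op B; L -> op id | num num | num | L num | id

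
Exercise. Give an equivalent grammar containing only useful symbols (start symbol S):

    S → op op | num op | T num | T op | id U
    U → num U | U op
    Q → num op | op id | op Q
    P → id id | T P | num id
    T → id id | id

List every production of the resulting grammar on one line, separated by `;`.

S → op op | num op | T num | T op; T → id id | id

Generating nonterminals: {P, Q, S, T}.
Reachable from S after that: {S, T}.
Removed useless symbols: {P, Q, U} and every production mentioning them.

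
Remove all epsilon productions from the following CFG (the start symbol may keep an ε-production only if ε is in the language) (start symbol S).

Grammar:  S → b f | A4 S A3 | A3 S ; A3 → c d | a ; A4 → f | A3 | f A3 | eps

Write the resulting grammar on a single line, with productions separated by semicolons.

Nullable set = {A4}.
ε ∉ L(G), so no ε-production is kept.
For each production, add variants omitting each subset of nullable occurrences: S → A4 S A3 gives A4 S A3 | S A3.

S → b f | A4 S A3 | S A3 | A3 S; A3 → c d | a; A4 → f | A3 | f A3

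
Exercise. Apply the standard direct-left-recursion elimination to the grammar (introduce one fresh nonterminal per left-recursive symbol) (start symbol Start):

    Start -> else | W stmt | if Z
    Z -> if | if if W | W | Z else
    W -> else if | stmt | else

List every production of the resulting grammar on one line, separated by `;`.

Start -> else | W stmt | if Z; Z -> if Z1 | if if W Z1 | W Z1; W -> else if | stmt | else; Z1 -> else Z1 | epsilon

Directly left-recursive nonterminal: Z.
For Z: α = {else}, β = {if, if if W, W}. Rewrite as Z → β Z1 and Z1 → α Z1 | ε.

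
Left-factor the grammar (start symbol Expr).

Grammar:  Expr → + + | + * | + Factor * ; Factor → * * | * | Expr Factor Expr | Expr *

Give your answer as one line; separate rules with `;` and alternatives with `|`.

Expr → + Expr1; Factor → * Factor1 | Expr Factor2; Expr1 → + | * | Factor *; Factor1 → * | ε; Factor2 → Factor Expr | *

Expr has alternatives sharing prefix '+': factor to Expr → + Expr1 with Expr1 → + | * | Factor *.
Factor has alternatives sharing prefix '*': factor to Factor → * Factor1 with Factor1 → * | ε.
Factor has alternatives sharing prefix 'Expr': factor to Factor → Expr Factor2 with Factor2 → Factor Expr | *.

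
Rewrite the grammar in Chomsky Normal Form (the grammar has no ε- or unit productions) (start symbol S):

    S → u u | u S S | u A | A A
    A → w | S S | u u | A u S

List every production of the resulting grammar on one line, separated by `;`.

S → X1 X1 | X1 Y1 | X1 A | A A; A → w | S S | X1 X1 | A Y2; X1 → u; Y1 → S S; Y2 → X1 S

Introduce a nonterminal for each terminal appearing in a rule of length ≥ 2: X1 → u.
Binarize each right-hand side of length ≥ 3 by chaining fresh nonterminals (Y1, Y2, …): affected rules were S → X1 S S; A → A X1 S.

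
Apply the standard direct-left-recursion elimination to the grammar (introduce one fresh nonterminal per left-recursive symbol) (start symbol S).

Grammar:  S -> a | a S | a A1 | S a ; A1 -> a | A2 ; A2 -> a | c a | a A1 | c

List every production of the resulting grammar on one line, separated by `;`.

Directly left-recursive nonterminal: S.
For S: α = {a}, β = {a, a S, a A1}. Rewrite as S → β S' and S' → α S' | ε.

S -> a S' | a S S' | a A1 S'; A1 -> a | A2; A2 -> a | c a | a A1 | c; S' -> a S' | ε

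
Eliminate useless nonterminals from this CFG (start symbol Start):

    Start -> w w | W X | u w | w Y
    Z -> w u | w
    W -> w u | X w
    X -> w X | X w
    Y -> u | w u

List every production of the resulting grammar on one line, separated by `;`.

Generating nonterminals: {Start, W, Y, Z}.
Reachable from Start after that: {Start, Y}.
Removed useless symbols: {W, X, Z} and every production mentioning them.

Start -> w w | u w | w Y; Y -> u | w u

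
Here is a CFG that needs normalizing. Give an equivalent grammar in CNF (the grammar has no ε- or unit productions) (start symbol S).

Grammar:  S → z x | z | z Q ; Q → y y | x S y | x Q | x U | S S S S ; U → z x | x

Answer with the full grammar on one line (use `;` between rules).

S → X1 X2 | z | X1 Q; Q → X3 X3 | X2 Y1 | X2 Q | X2 U | S Y2; U → X1 X2 | x; X1 → z; X2 → x; X3 → y; Y1 → S X3; Y2 → S Y3; Y3 → S S

Introduce a nonterminal for each terminal appearing in a rule of length ≥ 2: X1 → z, X2 → x, X3 → y.
Binarize each right-hand side of length ≥ 3 by chaining fresh nonterminals (Y1, Y2, …): affected rules were Q → X2 S X3; Q → S S S S.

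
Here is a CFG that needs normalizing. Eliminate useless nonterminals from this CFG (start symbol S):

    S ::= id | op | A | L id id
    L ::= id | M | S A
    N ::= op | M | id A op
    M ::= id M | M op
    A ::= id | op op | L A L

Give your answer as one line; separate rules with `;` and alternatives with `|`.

Generating nonterminals: {A, L, N, S}.
Reachable from S after that: {A, L, S}.
Removed useless symbols: {M, N} and every production mentioning them.

S ::= id | op | A | L id id; L ::= id | S A; A ::= id | op op | L A L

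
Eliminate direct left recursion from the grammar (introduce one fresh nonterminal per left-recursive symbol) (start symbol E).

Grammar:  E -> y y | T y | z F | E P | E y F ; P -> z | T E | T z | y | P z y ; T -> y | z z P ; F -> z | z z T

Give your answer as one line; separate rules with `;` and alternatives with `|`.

E, P are directly left-recursive.
For E: α = {P, y F}, β = {y y, T y, z F}. Rewrite as E → β E' and E' → α E' | ε.
For P: α = {z y}, β = {z, T E, T z, y}. Rewrite as P → β P' and P' → α P' | ε.

E -> y y E' | T y E' | z F E'; P -> z P' | T E P' | T z P' | y P'; T -> y | z z P; F -> z | z z T; E' -> P E' | y F E' | ε; P' -> z y P' | ε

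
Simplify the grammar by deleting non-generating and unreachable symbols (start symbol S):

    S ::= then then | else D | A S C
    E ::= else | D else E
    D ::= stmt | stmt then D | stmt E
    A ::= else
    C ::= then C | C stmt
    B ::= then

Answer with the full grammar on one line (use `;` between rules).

Generating nonterminals: {A, B, D, E, S}.
Reachable from S after that: {D, E, S}.
Removed useless symbols: {A, B, C} and every production mentioning them.

S ::= then then | else D; E ::= else | D else E; D ::= stmt | stmt then D | stmt E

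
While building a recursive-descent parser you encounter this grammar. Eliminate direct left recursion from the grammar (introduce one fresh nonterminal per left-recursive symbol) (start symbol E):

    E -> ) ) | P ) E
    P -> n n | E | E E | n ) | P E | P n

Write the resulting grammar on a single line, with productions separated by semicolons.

Left recursion appears on P.
For P: α = {E, n}, β = {n n, E, E E, n )}. Rewrite as P → β P' and P' → α P' | ε.

E -> ) ) | P ) E; P -> n n P' | E P' | E E P' | n ) P'; P' -> E P' | n P' | ε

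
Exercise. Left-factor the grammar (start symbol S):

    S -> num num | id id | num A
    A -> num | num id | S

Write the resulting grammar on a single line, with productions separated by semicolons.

S has alternatives sharing prefix 'num': factor to S → num S' with S' → num | A.
A has alternatives sharing prefix 'num': factor to A → num A' with A' → ε | id.

S -> id id | num S'; A -> S | num A'; S' -> num | A; A' -> ε | id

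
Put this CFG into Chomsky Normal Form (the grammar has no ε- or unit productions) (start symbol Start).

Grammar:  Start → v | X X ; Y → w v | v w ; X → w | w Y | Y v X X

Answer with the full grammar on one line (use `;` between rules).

Start → v | X X; Y → X1 X2 | X2 X1; X → w | X1 Y | Y Y1; X1 → w; X2 → v; Y1 → X2 Y2; Y2 → X X

Introduce a nonterminal for each terminal appearing in a rule of length ≥ 2: X1 → w, X2 → v.
Binarize each right-hand side of length ≥ 3 by chaining fresh nonterminals (Y1, Y2, …): affected rules were X → Y X2 X X.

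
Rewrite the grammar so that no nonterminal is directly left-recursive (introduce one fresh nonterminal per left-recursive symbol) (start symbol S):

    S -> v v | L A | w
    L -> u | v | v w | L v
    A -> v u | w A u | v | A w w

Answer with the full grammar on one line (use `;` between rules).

Left recursion appears on L, A.
For L: α = {v}, β = {u, v, v w}. Rewrite as L → β L' and L' → α L' | ε.
For A: α = {w w}, β = {v u, w A u, v}. Rewrite as A → β A' and A' → α A' | ε.

S -> v v | L A | w; L -> u L' | v L' | v w L'; A -> v u A' | w A u A' | v A'; L' -> v L' | ε; A' -> w w A' | ε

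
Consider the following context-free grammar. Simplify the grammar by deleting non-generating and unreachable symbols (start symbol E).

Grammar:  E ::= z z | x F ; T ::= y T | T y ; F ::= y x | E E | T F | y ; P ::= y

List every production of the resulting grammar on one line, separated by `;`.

Generating nonterminals: {E, F, P}.
Reachable from E after that: {E, F}.
Removed useless symbols: {P, T} and every production mentioning them.

E ::= z z | x F; F ::= y x | E E | y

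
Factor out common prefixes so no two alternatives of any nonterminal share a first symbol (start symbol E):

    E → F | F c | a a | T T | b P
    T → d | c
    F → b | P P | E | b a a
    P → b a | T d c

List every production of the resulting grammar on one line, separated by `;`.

E has alternatives sharing prefix 'F': factor to E → F E' with E' → ε | c.
F has alternatives sharing prefix 'b': factor to F → b F' with F' → ε | a a.

E → a a | T T | b P | F E'; T → d | c; F → P P | E | b F'; P → b a | T d c; E' → ε | c; F' → ε | a a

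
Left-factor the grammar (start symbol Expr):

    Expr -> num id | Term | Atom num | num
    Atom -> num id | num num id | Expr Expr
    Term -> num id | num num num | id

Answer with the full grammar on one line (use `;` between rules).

Expr -> Term | Atom num | num Expr1; Atom -> Expr Expr | num Atom1; Term -> id | num Term1; Expr1 -> id | ε; Atom1 -> id | num id; Term1 -> id | num num

Expr has alternatives sharing prefix 'num': factor to Expr → num Expr1 with Expr1 → id | ε.
Atom has alternatives sharing prefix 'num': factor to Atom → num Atom1 with Atom1 → id | num id.
Term has alternatives sharing prefix 'num': factor to Term → num Term1 with Term1 → id | num num.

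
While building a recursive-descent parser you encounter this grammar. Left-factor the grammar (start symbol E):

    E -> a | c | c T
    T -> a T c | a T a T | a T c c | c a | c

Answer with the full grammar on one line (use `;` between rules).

E has alternatives sharing prefix 'c': factor to E → c E' with E' → ε | T.
T has alternatives sharing prefix 'a T': factor to T → a T T' with T' → c | a T | c c.
T has alternatives sharing prefix 'c': factor to T → c T'' with T'' → a | ε.
T' has alternatives sharing prefix 'c': factor to T' → c T''' with T''' → ε | c.

E -> a | c E'; T -> a T T' | c T''; E' -> eps | T; T' -> a T | c T'''; T'' -> a | eps; T''' -> eps | c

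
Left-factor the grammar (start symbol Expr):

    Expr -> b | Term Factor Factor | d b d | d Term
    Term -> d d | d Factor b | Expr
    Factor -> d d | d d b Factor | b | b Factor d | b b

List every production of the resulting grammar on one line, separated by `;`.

Expr -> b | Term Factor Factor | d Expr1; Term -> Expr | d Term1; Factor -> b Factor1 | d d Factor2; Expr1 -> b d | Term; Term1 -> d | Factor b; Factor1 -> eps | Factor d | b; Factor2 -> eps | b Factor

Expr has alternatives sharing prefix 'd': factor to Expr → d Expr1 with Expr1 → b d | Term.
Term has alternatives sharing prefix 'd': factor to Term → d Term1 with Term1 → d | Factor b.
Factor has alternatives sharing prefix 'b': factor to Factor → b Factor1 with Factor1 → ε | Factor d | b.
Factor has alternatives sharing prefix 'd d': factor to Factor → d d Factor2 with Factor2 → ε | b Factor.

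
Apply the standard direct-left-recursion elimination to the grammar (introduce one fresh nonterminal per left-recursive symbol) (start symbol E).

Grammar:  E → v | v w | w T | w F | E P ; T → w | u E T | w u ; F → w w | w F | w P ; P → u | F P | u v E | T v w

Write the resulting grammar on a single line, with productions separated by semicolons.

E is directly left-recursive.
For E: α = {P}, β = {v, v w, w T, w F}. Rewrite as E → β E' and E' → α E' | ε.

E → v E' | v w E' | w T E' | w F E'; T → w | u E T | w u; F → w w | w F | w P; P → u | F P | u v E | T v w; E' → P E' | ε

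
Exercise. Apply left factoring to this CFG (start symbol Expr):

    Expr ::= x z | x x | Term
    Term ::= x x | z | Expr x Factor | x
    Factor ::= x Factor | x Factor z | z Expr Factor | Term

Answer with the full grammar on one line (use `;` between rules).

Expr has alternatives sharing prefix 'x': factor to Expr → x Expr1 with Expr1 → z | x.
Term has alternatives sharing prefix 'x': factor to Term → x Term1 with Term1 → x | ε.
Factor has alternatives sharing prefix 'x Factor': factor to Factor → x Factor Factor1 with Factor1 → ε | z.

Expr ::= Term | x Expr1; Term ::= z | Expr x Factor | x Term1; Factor ::= z Expr Factor | Term | x Factor Factor1; Expr1 ::= z | x; Term1 ::= x | ε; Factor1 ::= ε | z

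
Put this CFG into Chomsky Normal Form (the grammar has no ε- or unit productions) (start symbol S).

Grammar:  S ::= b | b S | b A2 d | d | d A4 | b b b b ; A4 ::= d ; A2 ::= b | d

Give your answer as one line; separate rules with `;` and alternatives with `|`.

Introduce a nonterminal for each terminal appearing in a rule of length ≥ 2: X1 → b, X2 → d.
Binarize each right-hand side of length ≥ 3 by chaining fresh nonterminals (Y1, Y2, …): affected rules were S → X1 A2 X2; S → X1 X1 X1 X1.

S ::= b | X1 S | X1 Y1 | d | X2 A4 | X1 Y2; A4 ::= d; A2 ::= b | d; X1 ::= b; X2 ::= d; Y1 ::= A2 X2; Y2 ::= X1 Y3; Y3 ::= X1 X1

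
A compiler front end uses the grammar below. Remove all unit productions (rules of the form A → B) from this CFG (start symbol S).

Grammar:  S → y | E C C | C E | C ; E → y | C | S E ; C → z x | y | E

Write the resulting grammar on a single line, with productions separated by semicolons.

Unit pairs: C ⇒* {E}; E ⇒* {C}; S ⇒* {C, E}.
Replace each nonterminal's rules with the union of the non-unit rules of every nonterminal it unit-derives.

S → y | S E | z x | E C C | C E; E → y | S E | z x; C → y | S E | z x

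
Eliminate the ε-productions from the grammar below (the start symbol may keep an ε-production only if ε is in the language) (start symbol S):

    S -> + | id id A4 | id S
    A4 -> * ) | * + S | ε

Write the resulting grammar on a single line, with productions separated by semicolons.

Nullable set = {A4}.
ε ∉ L(G), so no ε-production is kept.
For each production, add variants omitting each subset of nullable occurrences: S → id id A4 gives id id A4 | id id.

S -> + | id id A4 | id id | id S; A4 -> * ) | * + S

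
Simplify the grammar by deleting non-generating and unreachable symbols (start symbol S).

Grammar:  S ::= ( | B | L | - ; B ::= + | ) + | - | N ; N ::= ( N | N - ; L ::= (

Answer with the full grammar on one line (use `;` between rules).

Generating nonterminals: {B, L, S}.
Reachable from S after that: {B, L, S}.
Removed useless symbols: {N} and every production mentioning them.

S ::= ( | B | L | -; B ::= + | ) + | -; L ::= (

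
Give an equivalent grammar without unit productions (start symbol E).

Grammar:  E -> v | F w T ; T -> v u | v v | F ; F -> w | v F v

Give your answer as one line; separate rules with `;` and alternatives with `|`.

E -> v | F w T; T -> w | v F v | v u | v v; F -> w | v F v

Unit pairs: T ⇒* {F}.
For each unit pair (A, B), copy every non-unit production of B to A, then drop all unit productions.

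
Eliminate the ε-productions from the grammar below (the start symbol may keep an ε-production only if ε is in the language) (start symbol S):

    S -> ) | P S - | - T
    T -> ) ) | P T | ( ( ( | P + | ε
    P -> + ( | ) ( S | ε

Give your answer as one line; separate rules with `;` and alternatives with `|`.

Nullable set = {P, T}.
ε ∉ L(G), so no ε-production is kept.
Expand every rule over subsets of its nullable positions: S → P S - gives P S - | S -. S → - T gives - T | -. T → P T gives P T | P. T → P + gives P + | +.

S -> ) | P S - | S - | - T | -; T -> ) ) | P T | P | ( ( ( | P + | +; P -> + ( | ) ( S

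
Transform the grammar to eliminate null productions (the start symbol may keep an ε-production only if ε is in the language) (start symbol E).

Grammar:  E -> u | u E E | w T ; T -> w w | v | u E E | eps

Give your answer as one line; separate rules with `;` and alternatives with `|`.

The nullable symbols are {T}.
ε ∉ L(G), so no ε-production is kept.
Add the nullable-subset variants: E → w T gives w T | w.

E -> u | u E E | w T | w; T -> w w | v | u E E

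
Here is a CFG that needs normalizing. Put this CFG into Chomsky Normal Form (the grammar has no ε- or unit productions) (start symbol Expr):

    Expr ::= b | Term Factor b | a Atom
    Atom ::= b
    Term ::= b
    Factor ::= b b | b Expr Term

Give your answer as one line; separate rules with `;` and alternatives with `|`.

Expr ::= b | Term Y1 | X2 Atom; Atom ::= b; Term ::= b; Factor ::= X1 X1 | X1 Y2; X1 ::= b; X2 ::= a; Y1 ::= Factor X1; Y2 ::= Expr Term

Introduce a nonterminal for each terminal appearing in a rule of length ≥ 2: X1 → b, X2 → a.
Binarize each right-hand side of length ≥ 3 by chaining fresh nonterminals (Y1, Y2, …): affected rules were Expr → Term Factor X1; Factor → X1 Expr Term.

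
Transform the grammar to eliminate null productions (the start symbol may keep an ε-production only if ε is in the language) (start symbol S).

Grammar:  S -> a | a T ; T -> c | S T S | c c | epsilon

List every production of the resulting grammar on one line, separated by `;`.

Nullable nonterminals: {T}.
ε ∉ L(G), so no ε-production is kept.
Add the nullable-subset variants: T → S T S gives S T S | S S.

S -> a | a T; T -> c | S T S | S S | c c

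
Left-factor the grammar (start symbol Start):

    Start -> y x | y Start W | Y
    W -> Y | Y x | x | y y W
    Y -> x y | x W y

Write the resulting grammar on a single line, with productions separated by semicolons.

Start -> Y | y Start1; W -> x | y y W | Y W1; Y -> x Y1; Start1 -> x | Start W; W1 -> ε | x; Y1 -> y | W y

Start has alternatives sharing prefix 'y': factor to Start → y Start1 with Start1 → x | Start W.
W has alternatives sharing prefix 'Y': factor to W → Y W1 with W1 → ε | x.
Y has alternatives sharing prefix 'x': factor to Y → x Y1 with Y1 → y | W y.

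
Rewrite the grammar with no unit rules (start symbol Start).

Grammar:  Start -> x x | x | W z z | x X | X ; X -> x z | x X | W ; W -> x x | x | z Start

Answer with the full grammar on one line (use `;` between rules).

Unit pairs: Start ⇒* {W, X}; X ⇒* {W}.
Replace each nonterminal's rules with the union of the non-unit rules of every nonterminal it unit-derives.

Start -> x x | x | W z z | x X | x z | z Start; X -> x z | x X | x x | x | z Start; W -> x x | x | z Start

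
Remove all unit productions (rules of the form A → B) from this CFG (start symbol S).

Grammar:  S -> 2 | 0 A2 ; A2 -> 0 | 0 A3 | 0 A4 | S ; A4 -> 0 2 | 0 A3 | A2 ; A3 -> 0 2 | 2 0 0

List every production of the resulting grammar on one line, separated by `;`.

Unit pairs: A2 ⇒* {S}; A4 ⇒* {A2, S}.
Replace each nonterminal's rules with the union of the non-unit rules of every nonterminal it unit-derives.

S -> 2 | 0 A2; A2 -> 0 | 0 A3 | 0 A4 | 2 | 0 A2; A4 -> 0 2 | 0 A3 | 0 | 0 A4 | 2 | 0 A2; A3 -> 0 2 | 2 0 0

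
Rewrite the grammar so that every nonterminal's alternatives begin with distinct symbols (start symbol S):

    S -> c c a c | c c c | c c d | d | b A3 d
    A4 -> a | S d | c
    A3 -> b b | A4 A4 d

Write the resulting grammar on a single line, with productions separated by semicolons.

S has alternatives sharing prefix 'c c': factor to S → c c S' with S' → a c | c | d.

S -> d | b A3 d | c c S'; A4 -> a | S d | c; A3 -> b b | A4 A4 d; S' -> a c | c | d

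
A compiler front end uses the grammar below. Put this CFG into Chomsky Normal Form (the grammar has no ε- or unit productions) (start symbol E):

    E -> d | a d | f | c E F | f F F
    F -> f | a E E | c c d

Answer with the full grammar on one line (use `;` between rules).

E -> d | X1 X2 | f | X3 Y1 | X4 Y2; F -> f | X1 Y3 | X3 Y4; X1 -> a; X2 -> d; X3 -> c; X4 -> f; Y1 -> E F; Y2 -> F F; Y3 -> E E; Y4 -> X3 X2

Introduce a nonterminal for each terminal appearing in a rule of length ≥ 2: X1 → a, X2 → d, X3 → c, X4 → f.
Binarize each right-hand side of length ≥ 3 by chaining fresh nonterminals (Y1, Y2, …): affected rules were E → X3 E F; E → X4 F F; F → X1 E E; F → X3 X3 X2.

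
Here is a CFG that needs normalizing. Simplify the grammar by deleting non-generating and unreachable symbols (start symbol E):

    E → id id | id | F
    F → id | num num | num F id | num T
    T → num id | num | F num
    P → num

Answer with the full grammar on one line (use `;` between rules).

Generating nonterminals: {E, F, P, T}.
Reachable from E after that: {E, F, T}.
Removed useless symbols: {P} and every production mentioning them.

E → id id | id | F; F → id | num num | num F id | num T; T → num id | num | F num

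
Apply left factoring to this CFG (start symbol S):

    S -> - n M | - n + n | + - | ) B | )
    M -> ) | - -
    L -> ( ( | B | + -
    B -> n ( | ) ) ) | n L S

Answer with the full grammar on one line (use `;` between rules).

S -> + - | - n S' | ) S''; M -> ) | - -; L -> ( ( | B | + -; B -> ) ) ) | n B'; S' -> M | + n; S'' -> B | ε; B' -> ( | L S

S has alternatives sharing prefix '- n': factor to S → - n S' with S' → M | + n.
S has alternatives sharing prefix ')': factor to S → ) S'' with S'' → B | ε.
B has alternatives sharing prefix 'n': factor to B → n B' with B' → ( | L S.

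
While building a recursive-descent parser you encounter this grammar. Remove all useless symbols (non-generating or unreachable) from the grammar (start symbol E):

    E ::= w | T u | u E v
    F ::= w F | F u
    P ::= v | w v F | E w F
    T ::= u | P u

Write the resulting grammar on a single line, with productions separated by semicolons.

Generating nonterminals: {E, P, T}.
Reachable from E after that: {E, P, T}.
Removed useless symbols: {F} and every production mentioning them.

E ::= w | T u | u E v; P ::= v; T ::= u | P u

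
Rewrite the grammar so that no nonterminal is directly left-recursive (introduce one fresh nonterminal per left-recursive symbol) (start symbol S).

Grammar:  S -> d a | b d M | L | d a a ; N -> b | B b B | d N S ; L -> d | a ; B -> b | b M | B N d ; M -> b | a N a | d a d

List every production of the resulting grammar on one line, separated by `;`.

Directly left-recursive nonterminal: B.
For B: α = {N d}, β = {b, b M}. Rewrite as B → β B' and B' → α B' | ε.

S -> d a | b d M | L | d a a; N -> b | B b B | d N S; L -> d | a; B -> b B' | b M B'; M -> b | a N a | d a d; B' -> N d B' | epsilon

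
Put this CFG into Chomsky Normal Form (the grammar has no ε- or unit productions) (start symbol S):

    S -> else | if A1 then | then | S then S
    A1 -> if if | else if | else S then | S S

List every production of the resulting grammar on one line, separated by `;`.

Introduce a nonterminal for each terminal appearing in a rule of length ≥ 2: X1 → if, X2 → then, X3 → else.
Binarize each right-hand side of length ≥ 3 by chaining fresh nonterminals (Y1, Y2, …): affected rules were S → X1 A1 X2; S → S X2 S; A1 → X3 S X2.

S -> else | X1 Y1 | then | S Y2; A1 -> X1 X1 | X3 X1 | X3 Y3 | S S; X1 -> if; X2 -> then; X3 -> else; Y1 -> A1 X2; Y2 -> X2 S; Y3 -> S X2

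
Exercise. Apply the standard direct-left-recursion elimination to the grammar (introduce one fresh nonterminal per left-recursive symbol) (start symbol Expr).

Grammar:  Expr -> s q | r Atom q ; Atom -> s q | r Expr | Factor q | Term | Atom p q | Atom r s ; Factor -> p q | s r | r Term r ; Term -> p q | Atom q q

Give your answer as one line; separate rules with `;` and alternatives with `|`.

Expr -> s q | r Atom q; Atom -> s q Atom1 | r Expr Atom1 | Factor q Atom1 | Term Atom1; Factor -> p q | s r | r Term r; Term -> p q | Atom q q; Atom1 -> p q Atom1 | r s Atom1 | ε

Left recursion appears on Atom.
For Atom: α = {p q, r s}, β = {s q, r Expr, Factor q, Term}. Rewrite as Atom → β Atom1 and Atom1 → α Atom1 | ε.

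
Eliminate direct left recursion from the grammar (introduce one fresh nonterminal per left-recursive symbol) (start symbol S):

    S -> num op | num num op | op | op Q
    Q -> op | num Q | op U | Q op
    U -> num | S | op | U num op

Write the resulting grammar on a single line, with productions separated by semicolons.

Directly left-recursive nonterminals: Q, U.
For Q: α = {op}, β = {op, num Q, op U}. Rewrite as Q → β Q' and Q' → α Q' | ε.
For U: α = {num op}, β = {num, S, op}. Rewrite as U → β U' and U' → α U' | ε.

S -> num op | num num op | op | op Q; Q -> op Q' | num Q Q' | op U Q'; U -> num U' | S U' | op U'; Q' -> op Q' | ε; U' -> num op U' | ε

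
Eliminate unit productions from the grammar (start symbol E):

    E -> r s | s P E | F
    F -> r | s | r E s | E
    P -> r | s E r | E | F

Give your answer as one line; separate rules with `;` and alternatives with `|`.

E -> r s | s P E | r | s | r E s; F -> r s | s P E | r | s | r E s; P -> r s | s P E | r | s E r | s | r E s

Unit pairs: E ⇒* {F}; F ⇒* {E}; P ⇒* {E, F}.
For every A with A ⇒* B via unit rules, add B's non-unit alternatives to A; then delete every rule of the form X → Y.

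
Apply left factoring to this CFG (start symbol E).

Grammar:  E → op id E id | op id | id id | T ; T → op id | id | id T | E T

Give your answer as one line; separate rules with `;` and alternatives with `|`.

E has alternatives sharing prefix 'op id': factor to E → op id E' with E' → E id | ε.
T has alternatives sharing prefix 'id': factor to T → id T' with T' → ε | T.

E → id id | T | op id E'; T → op id | E T | id T'; E' → E id | ε; T' → ε | T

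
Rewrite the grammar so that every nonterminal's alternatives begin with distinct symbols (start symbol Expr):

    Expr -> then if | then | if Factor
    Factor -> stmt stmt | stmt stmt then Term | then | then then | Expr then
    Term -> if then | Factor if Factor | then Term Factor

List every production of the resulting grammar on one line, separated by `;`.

Expr has alternatives sharing prefix 'then': factor to Expr → then Expr1 with Expr1 → if | ε.
Factor has alternatives sharing prefix 'stmt stmt': factor to Factor → stmt stmt Factor1 with Factor1 → ε | then Term.
Factor has alternatives sharing prefix 'then': factor to Factor → then Factor2 with Factor2 → ε | then.

Expr -> if Factor | then Expr1; Factor -> Expr then | stmt stmt Factor1 | then Factor2; Term -> if then | Factor if Factor | then Term Factor; Expr1 -> if | ε; Factor1 -> ε | then Term; Factor2 -> ε | then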